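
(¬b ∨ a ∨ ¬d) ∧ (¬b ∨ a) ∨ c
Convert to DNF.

(¬b ∨ a ∨ ¬d) ∧ (¬b ∨ a) ∨ c
≡ ¬b ∧ ¬b ∨ ¬b ∧ a ∨ a ∧ ¬b ∨ a ∧ a ∨ ¬d ∧ ¬b ∨ ¬d ∧ a ∨ c   (distribute ∧ over ∨)
≡ ¬b ∨ a ∨ c   (simplify)

¬b ∨ a ∨ c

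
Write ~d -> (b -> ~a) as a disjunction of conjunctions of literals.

d | ~b | ~a

~d -> (b -> ~a)
⇔ ~~d | (b -> ~a)   [eliminate ->]
⇔ ~~d | ~b | ~a   [eliminate ->]
⇔ d | ~b | ~a   [double negation]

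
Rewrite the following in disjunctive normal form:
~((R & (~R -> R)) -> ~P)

R & P

~((R & (~R -> R)) -> ~P)
≡ ~(~(R & (~R -> R)) | ~P)   — eliminate ->
≡ ~(~(R & (~~R | R)) | ~P)   — eliminate ->
≡ ~~(R & (~~R | R)) & ~~P   — De Morgan
≡ R & (~~R | R) & ~~P   — double negation
≡ R & (R | R) & ~~P   — double negation
≡ R & (R | R) & P   — double negation
≡ (R & R & P) | (R & R & P)   — distribute & over |
≡ R & P   — simplify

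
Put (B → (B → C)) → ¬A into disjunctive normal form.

(B ∧ ¬C) ∨ ¬A

(B → (B → C)) → ¬A
≡ ¬(B → (B → C)) ∨ ¬A   [eliminate →]
≡ ¬(¬B ∨ (B → C)) ∨ ¬A   [eliminate →]
≡ ¬(¬B ∨ ¬B ∨ C) ∨ ¬A   [eliminate →]
≡ (¬¬B ∧ ¬¬B ∧ ¬C) ∨ ¬A   [De Morgan]
≡ (B ∧ ¬¬B ∧ ¬C) ∨ ¬A   [double negation]
≡ (B ∧ B ∧ ¬C) ∨ ¬A   [double negation]
≡ (B ∧ ¬C) ∨ ¬A   [simplify]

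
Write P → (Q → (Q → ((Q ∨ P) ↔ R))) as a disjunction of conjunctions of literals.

P → (Q → (Q → ((Q ∨ P) ↔ R)))
≡ ¬P ∨ (Q → (Q → ((Q ∨ P) ↔ R)))   — eliminate →
≡ ¬P ∨ ¬Q ∨ (Q → ((Q ∨ P) ↔ R))   — eliminate →
≡ ¬P ∨ ¬Q ∨ ¬Q ∨ ((Q ∨ P) ↔ R)   — eliminate →
≡ ¬P ∨ ¬Q ∨ ¬Q ∨ (((Q ∨ P) → R) ∧ (R → (Q ∨ P)))   — eliminate ↔
≡ ¬P ∨ ¬Q ∨ ¬Q ∨ ((¬(Q ∨ P) ∨ R) ∧ (R → (Q ∨ P)))   — eliminate →
≡ ¬P ∨ ¬Q ∨ ¬Q ∨ ((¬(Q ∨ P) ∨ R) ∧ (¬R ∨ Q ∨ P))   — eliminate →
≡ ¬P ∨ ¬Q ∨ ¬Q ∨ (((¬Q ∧ ¬P) ∨ R) ∧ (¬R ∨ Q ∨ P))   — De Morgan
≡ ¬P ∨ ¬Q ∨ ¬Q ∨ (¬Q ∧ ¬P ∧ ¬R) ∨ (¬Q ∧ ¬P ∧ Q) ∨ (¬Q ∧ ¬P ∧ P) ∨ (R ∧ ¬R) ∨ (R ∧ Q) ∨ (R ∧ P)   — distribute ∧ over ∨
≡ ¬P ∨ ¬Q ∨ (R ∧ Q) ∨ (R ∧ P)   — simplify

¬P ∨ ¬Q ∨ (R ∧ Q) ∨ (R ∧ P)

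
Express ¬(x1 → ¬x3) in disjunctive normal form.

x1 ∧ x3

¬(x1 → ¬x3)
≡ ¬(¬x1 ∨ ¬x3)   (eliminate →)
≡ ¬¬x1 ∧ ¬¬x3   (De Morgan)
≡ x1 ∧ ¬¬x3   (double negation)
≡ x1 ∧ x3   (double negation)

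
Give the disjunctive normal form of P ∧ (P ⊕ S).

P ∧ (P ⊕ S)
= P ∧ ((P ∧ ¬S) ∨ (¬P ∧ S))   — expand ⊕
= (P ∧ P ∧ ¬S) ∨ (P ∧ ¬P ∧ S)   — distribute ∧ over ∨
= P ∧ ¬S   — simplify

P ∧ ¬S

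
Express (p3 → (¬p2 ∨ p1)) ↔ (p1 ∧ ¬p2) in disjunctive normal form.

(p3 → (¬p2 ∨ p1)) ↔ (p1 ∧ ¬p2)
= ((p3 → (¬p2 ∨ p1)) → (p1 ∧ ¬p2)) ∧ ((p1 ∧ ¬p2) → (p3 → (¬p2 ∨ p1)))   [eliminate ↔]
= (¬(p3 → (¬p2 ∨ p1)) ∨ (p1 ∧ ¬p2)) ∧ ((p1 ∧ ¬p2) → (p3 → (¬p2 ∨ p1)))   [eliminate →]
= (¬(¬p3 ∨ ¬p2 ∨ p1) ∨ (p1 ∧ ¬p2)) ∧ ((p1 ∧ ¬p2) → (p3 → (¬p2 ∨ p1)))   [eliminate →]
= (¬(¬p3 ∨ ¬p2 ∨ p1) ∨ (p1 ∧ ¬p2)) ∧ (¬(p1 ∧ ¬p2) ∨ (p3 → (¬p2 ∨ p1)))   [eliminate →]
= (¬(¬p3 ∨ ¬p2 ∨ p1) ∨ (p1 ∧ ¬p2)) ∧ (¬(p1 ∧ ¬p2) ∨ ¬p3 ∨ ¬p2 ∨ p1)   [eliminate →]
= ((¬¬p3 ∧ ¬¬p2 ∧ ¬p1) ∨ (p1 ∧ ¬p2)) ∧ (¬(p1 ∧ ¬p2) ∨ ¬p3 ∨ ¬p2 ∨ p1)   [De Morgan]
= ((p3 ∧ ¬¬p2 ∧ ¬p1) ∨ (p1 ∧ ¬p2)) ∧ (¬(p1 ∧ ¬p2) ∨ ¬p3 ∨ ¬p2 ∨ p1)   [double negation]
= ((p3 ∧ p2 ∧ ¬p1) ∨ (p1 ∧ ¬p2)) ∧ (¬(p1 ∧ ¬p2) ∨ ¬p3 ∨ ¬p2 ∨ p1)   [double negation]
= ((p3 ∧ p2 ∧ ¬p1) ∨ (p1 ∧ ¬p2)) ∧ (¬p1 ∨ ¬¬p2 ∨ ¬p3 ∨ ¬p2 ∨ p1)   [De Morgan]
= ((p3 ∧ p2 ∧ ¬p1) ∨ (p1 ∧ ¬p2)) ∧ (¬p1 ∨ p2 ∨ ¬p3 ∨ ¬p2 ∨ p1)   [double negation]
= (p3 ∧ p2 ∧ ¬p1 ∧ ¬p1) ∨ (p3 ∧ p2 ∧ ¬p1 ∧ p2) ∨ (p3 ∧ p2 ∧ ¬p1 ∧ ¬p3) ∨ (p3 ∧ p2 ∧ ¬p1 ∧ ¬p2) ∨ (p3 ∧ p2 ∧ ¬p1 ∧ p1) ∨ (p1 ∧ ¬p2 ∧ ¬p1) ∨ (p1 ∧ ¬p2 ∧ p2) ∨ (p1 ∧ ¬p2 ∧ ¬p3) ∨ (p1 ∧ ¬p2 ∧ ¬p2) ∨ (p1 ∧ ¬p2 ∧ p1)   [distribute ∧ over ∨]
= (p3 ∧ p2 ∧ ¬p1) ∨ (p1 ∧ ¬p2)   [simplify]

(p3 ∧ p2 ∧ ¬p1) ∨ (p1 ∧ ¬p2)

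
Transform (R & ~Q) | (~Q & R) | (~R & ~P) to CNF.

(R | ~P) & (~Q | ~R) & (~Q | ~P)

(R & ~Q) | (~Q & R) | (~R & ~P)
≡ (R | ~Q | ~R) & (R | ~Q | ~P) & (R | R | ~R) & (R | R | ~P) & (~Q | ~Q | ~R) & (~Q | ~Q | ~P) & (~Q | R | ~R) & (~Q | R | ~P)
≡ (R | ~P) & (~Q | ~R) & (~Q | ~P)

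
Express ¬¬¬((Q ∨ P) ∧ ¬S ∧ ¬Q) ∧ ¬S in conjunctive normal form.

¬¬¬((Q ∨ P) ∧ ¬S ∧ ¬Q) ∧ ¬S
≡ ¬((Q ∨ P) ∧ ¬S ∧ ¬Q) ∧ ¬S   — double negation
≡ (¬(Q ∨ P) ∨ ¬¬S ∨ ¬¬Q) ∧ ¬S   — De Morgan
≡ ((¬Q ∧ ¬P) ∨ ¬¬S ∨ ¬¬Q) ∧ ¬S   — De Morgan
≡ ((¬Q ∧ ¬P) ∨ S ∨ ¬¬Q) ∧ ¬S   — double negation
≡ ((¬Q ∧ ¬P) ∨ S ∨ Q) ∧ ¬S   — double negation
≡ (¬Q ∨ S ∨ Q) ∧ (¬P ∨ S ∨ Q) ∧ ¬S   — distribute ∨ over ∧
≡ (¬P ∨ S ∨ Q) ∧ ¬S   — simplify

(¬P ∨ S ∨ Q) ∧ ¬S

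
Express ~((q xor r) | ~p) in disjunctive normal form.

(~q & ~r & p) | (r & q & p)

~((q xor r) | ~p)
= ~((q & ~r) | (~q & r) | ~p)   (expand xor)
= ~(q & ~r) & ~(~q & r) & ~~p   (De Morgan)
= (~q | ~~r) & ~(~q & r) & ~~p   (De Morgan)
= (~q | r) & ~(~q & r) & ~~p   (double negation)
= (~q | r) & (~~q | ~r) & ~~p   (De Morgan)
= (~q | r) & (q | ~r) & ~~p   (double negation)
= (~q | r) & (q | ~r) & p   (double negation)
= (~q & q & p) | (~q & ~r & p) | (r & q & p) | (r & ~r & p)   (distribute & over |)
= (~q & ~r & p) | (r & q & p)   (simplify)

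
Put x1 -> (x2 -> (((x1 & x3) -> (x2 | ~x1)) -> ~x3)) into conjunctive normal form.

~x1 | ~x2 | ~x3

x1 -> (x2 -> (((x1 & x3) -> (x2 | ~x1)) -> ~x3))
≡ ~x1 | (x2 -> (((x1 & x3) -> (x2 | ~x1)) -> ~x3))   [eliminate ->]
≡ ~x1 | ~x2 | (((x1 & x3) -> (x2 | ~x1)) -> ~x3)   [eliminate ->]
≡ ~x1 | ~x2 | ~((x1 & x3) -> (x2 | ~x1)) | ~x3   [eliminate ->]
≡ ~x1 | ~x2 | ~(~(x1 & x3) | x2 | ~x1) | ~x3   [eliminate ->]
≡ ~x1 | ~x2 | (~~(x1 & x3) & ~x2 & ~~x1) | ~x3   [De Morgan]
≡ ~x1 | ~x2 | (x1 & x3 & ~x2 & ~~x1) | ~x3   [double negation]
≡ ~x1 | ~x2 | (x1 & x3 & ~x2 & x1) | ~x3   [double negation]
≡ (~x1 | ~x2 | x1 | ~x3) & (~x1 | ~x2 | x3 | ~x3) & (~x1 | ~x2 | ~x2 | ~x3) & (~x1 | ~x2 | x1 | ~x3)   [distribute | over &]
≡ ~x1 | ~x2 | ~x3   [simplify]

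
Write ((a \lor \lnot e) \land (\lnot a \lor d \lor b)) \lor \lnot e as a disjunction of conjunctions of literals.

((a \lor \lnot e) \land (\lnot a \lor d \lor b)) \lor \lnot e
≡ (a \land \lnot a) \lor (a \land d) \lor (a \land b) \lor (\lnot e \land \lnot a) \lor (\lnot e \land d) \lor (\lnot e \land b) \lor \lnot e   [distribute \land over \lor]
≡ (a \land d) \lor (a \land b) \lor \lnot e   [simplify]

(a \land d) \lor (a \land b) \lor \lnot e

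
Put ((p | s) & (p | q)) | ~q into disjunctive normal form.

((p | s) & (p | q)) | ~q
= (p & p) | (p & q) | (s & p) | (s & q) | ~q   [distribute & over |]
= p | (s & q) | ~q   [simplify]

p | (s & q) | ~q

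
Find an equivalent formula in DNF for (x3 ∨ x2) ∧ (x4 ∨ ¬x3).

(x3 ∨ x2) ∧ (x4 ∨ ¬x3)
⇔ (x3 ∧ x4) ∨ (x3 ∧ ¬x3) ∨ (x2 ∧ x4) ∨ (x2 ∧ ¬x3)   — distribute ∧ over ∨
⇔ (x3 ∧ x4) ∨ (x2 ∧ x4) ∨ (x2 ∧ ¬x3)   — simplify

(x3 ∧ x4) ∨ (x2 ∧ x4) ∨ (x2 ∧ ¬x3)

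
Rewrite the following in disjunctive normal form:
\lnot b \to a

b \lor a

\lnot b \to a
= \lnot \lnot b \lor a   — eliminate \to
= b \lor a   — double negation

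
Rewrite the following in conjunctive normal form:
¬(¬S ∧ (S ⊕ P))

¬(¬S ∧ (S ⊕ P))
≡ ¬(¬S ∧ (S ∨ P) ∧ ¬(S ∧ P))   — expand ⊕
≡ ¬¬S ∨ ¬(S ∨ P) ∨ ¬¬(S ∧ P)   — De Morgan
≡ S ∨ ¬(S ∨ P) ∨ ¬¬(S ∧ P)   — double negation
≡ S ∨ ¬S ∧ ¬P ∨ ¬¬(S ∧ P)   — De Morgan
≡ S ∨ ¬S ∧ ¬P ∨ S ∧ P   — double negation
≡ (S ∨ ¬S ∨ S) ∧ (S ∨ ¬S ∨ P) ∧ (S ∨ ¬P ∨ S) ∧ (S ∨ ¬P ∨ P)   — distribute ∨ over ∧
≡ S ∨ ¬P   — simplify

S ∨ ¬P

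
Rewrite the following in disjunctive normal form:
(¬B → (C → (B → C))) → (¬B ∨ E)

(¬B → (C → (B → C))) → (¬B ∨ E)
≡ ¬(¬B → (C → (B → C))) ∨ ¬B ∨ E   [eliminate →]
≡ ¬(¬¬B ∨ (C → (B → C))) ∨ ¬B ∨ E   [eliminate →]
≡ ¬(¬¬B ∨ ¬C ∨ (B → C)) ∨ ¬B ∨ E   [eliminate →]
≡ ¬(¬¬B ∨ ¬C ∨ ¬B ∨ C) ∨ ¬B ∨ E   [eliminate →]
≡ (¬¬¬B ∧ ¬¬C ∧ ¬¬B ∧ ¬C) ∨ ¬B ∨ E   [De Morgan]
≡ (¬B ∧ ¬¬C ∧ ¬¬B ∧ ¬C) ∨ ¬B ∨ E   [double negation]
≡ (¬B ∧ C ∧ ¬¬B ∧ ¬C) ∨ ¬B ∨ E   [double negation]
≡ (¬B ∧ C ∧ B ∧ ¬C) ∨ ¬B ∨ E   [double negation]
≡ ¬B ∨ E   [simplify]

¬B ∨ E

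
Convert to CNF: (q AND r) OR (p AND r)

(q AND r) OR (p AND r)
≡ (q OR p) AND (q OR r) AND (r OR p) AND (r OR r)   (distribute OR over AND)
≡ (q OR p) AND r   (simplify)

(q OR p) AND r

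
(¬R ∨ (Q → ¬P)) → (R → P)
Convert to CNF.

P ∨ ¬R

(¬R ∨ (Q → ¬P)) → (R → P)
= ¬(¬R ∨ (Q → ¬P)) ∨ (R → P)   — eliminate →
= ¬(¬R ∨ ¬Q ∨ ¬P) ∨ (R → P)   — eliminate →
= ¬(¬R ∨ ¬Q ∨ ¬P) ∨ ¬R ∨ P   — eliminate →
= (¬¬R ∧ ¬¬Q ∧ ¬¬P) ∨ ¬R ∨ P   — De Morgan
= (R ∧ ¬¬Q ∧ ¬¬P) ∨ ¬R ∨ P   — double negation
= (R ∧ Q ∧ ¬¬P) ∨ ¬R ∨ P   — double negation
= (R ∧ Q ∧ P) ∨ ¬R ∨ P   — double negation
= (R ∨ ¬R ∨ P) ∧ (Q ∨ ¬R ∨ P) ∧ (P ∨ ¬R ∨ P)   — distribute ∨ over ∧
= P ∨ ¬R   — simplify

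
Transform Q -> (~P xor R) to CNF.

Q -> (~P xor R)
≡ ~Q | (~P xor R)
≡ ~Q | ((~P | R) & ~(~P & R))
≡ ~Q | ((~P | R) & (~~P | ~R))
≡ ~Q | ((~P | R) & (P | ~R))
≡ (~Q | ~P | R) & (~Q | P | ~R)

(~Q | ~P | R) & (~Q | P | ~R)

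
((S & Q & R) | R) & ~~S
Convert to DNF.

R & S

((S & Q & R) | R) & ~~S
⇔ ((S & Q & R) | R) & S
⇔ (S & Q & R & S) | (R & S)
⇔ R & S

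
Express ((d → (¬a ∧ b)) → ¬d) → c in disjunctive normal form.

((d → (¬a ∧ b)) → ¬d) → c
⇔ ¬((d → (¬a ∧ b)) → ¬d) ∨ c   — eliminate →
⇔ ¬(¬(d → (¬a ∧ b)) ∨ ¬d) ∨ c   — eliminate →
⇔ ¬(¬(¬d ∨ (¬a ∧ b)) ∨ ¬d) ∨ c   — eliminate →
⇔ (¬¬(¬d ∨ (¬a ∧ b)) ∧ ¬¬d) ∨ c   — De Morgan
⇔ ((¬d ∨ (¬a ∧ b)) ∧ ¬¬d) ∨ c   — double negation
⇔ ((¬d ∨ (¬a ∧ b)) ∧ d) ∨ c   — double negation
⇔ (¬d ∧ d) ∨ (¬a ∧ b ∧ d) ∨ c   — distribute ∧ over ∨
⇔ (¬a ∧ b ∧ d) ∨ c   — simplify

(¬a ∧ b ∧ d) ∨ c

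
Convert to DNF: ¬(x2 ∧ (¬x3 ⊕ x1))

¬(x2 ∧ (¬x3 ⊕ x1))
≡ ¬(x2 ∧ ((¬x3 ∧ ¬x1) ∨ (¬¬x3 ∧ x1)))   [expand ⊕]
≡ ¬x2 ∨ ¬((¬x3 ∧ ¬x1) ∨ (¬¬x3 ∧ x1))   [De Morgan]
≡ ¬x2 ∨ (¬(¬x3 ∧ ¬x1) ∧ ¬(¬¬x3 ∧ x1))   [De Morgan]
≡ ¬x2 ∨ ((¬¬x3 ∨ ¬¬x1) ∧ ¬(¬¬x3 ∧ x1))   [De Morgan]
≡ ¬x2 ∨ ((x3 ∨ ¬¬x1) ∧ ¬(¬¬x3 ∧ x1))   [double negation]
≡ ¬x2 ∨ ((x3 ∨ x1) ∧ ¬(¬¬x3 ∧ x1))   [double negation]
≡ ¬x2 ∨ ((x3 ∨ x1) ∧ (¬¬¬x3 ∨ ¬x1))   [De Morgan]
≡ ¬x2 ∨ ((x3 ∨ x1) ∧ (¬x3 ∨ ¬x1))   [double negation]
≡ ¬x2 ∨ (x3 ∧ ¬x3) ∨ (x3 ∧ ¬x1) ∨ (x1 ∧ ¬x3) ∨ (x1 ∧ ¬x1)   [distribute ∧ over ∨]
≡ ¬x2 ∨ (x3 ∧ ¬x1) ∨ (x1 ∧ ¬x3)   [simplify]

¬x2 ∨ (x3 ∧ ¬x1) ∨ (x1 ∧ ¬x3)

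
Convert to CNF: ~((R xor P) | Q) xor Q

~((R xor P) | Q) xor Q
≡ (~((R xor P) | Q) | Q) & ~(~((R xor P) | Q) & Q)
≡ (~(((R | P) & ~(R & P)) | Q) | Q) & ~(~((R xor P) | Q) & Q)
≡ (~(((R | P) & ~(R & P)) | Q) | Q) & ~(~(((R | P) & ~(R & P)) | Q) & Q)
≡ ((~((R | P) & ~(R & P)) & ~Q) | Q) & ~(~(((R | P) & ~(R & P)) | Q) & Q)
≡ (((~(R | P) | ~~(R & P)) & ~Q) | Q) & ~(~(((R | P) & ~(R & P)) | Q) & Q)
≡ ((((~R & ~P) | ~~(R & P)) & ~Q) | Q) & ~(~(((R | P) & ~(R & P)) | Q) & Q)
≡ ((((~R & ~P) | (R & P)) & ~Q) | Q) & ~(~(((R | P) & ~(R & P)) | Q) & Q)
≡ ((((~R & ~P) | (R & P)) & ~Q) | Q) & (~~(((R | P) & ~(R & P)) | Q) | ~Q)
≡ ((((~R & ~P) | (R & P)) & ~Q) | Q) & (((R | P) & ~(R & P)) | Q | ~Q)
≡ ((((~R & ~P) | (R & P)) & ~Q) | Q) & (((R | P) & (~R | ~P)) | Q | ~Q)
≡ (~R | R | Q) & (~R | P | Q) & (~P | R | Q) & (~P | P | Q) & (~Q | Q) & (R | P | Q | ~Q) & (~R | ~P | Q | ~Q)
≡ (~R | P | Q) & (~P | R | Q)

(~R | P | Q) & (~P | R | Q)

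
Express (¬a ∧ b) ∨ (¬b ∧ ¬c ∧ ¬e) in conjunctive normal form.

(¬a ∨ ¬b) ∧ (¬a ∨ ¬c) ∧ (¬a ∨ ¬e) ∧ (b ∨ ¬c) ∧ (b ∨ ¬e)

(¬a ∧ b) ∨ (¬b ∧ ¬c ∧ ¬e)
⇔ (¬a ∨ ¬b) ∧ (¬a ∨ ¬c) ∧ (¬a ∨ ¬e) ∧ (b ∨ ¬b) ∧ (b ∨ ¬c) ∧ (b ∨ ¬e)   (distribute ∨ over ∧)
⇔ (¬a ∨ ¬b) ∧ (¬a ∨ ¬c) ∧ (¬a ∨ ¬e) ∧ (b ∨ ¬c) ∧ (b ∨ ¬e)   (simplify)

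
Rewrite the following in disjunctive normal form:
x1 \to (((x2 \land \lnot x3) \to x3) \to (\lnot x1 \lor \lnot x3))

x1 \to (((x2 \land \lnot x3) \to x3) \to (\lnot x1 \lor \lnot x3))
≡ \lnot x1 \lor (((x2 \land \lnot x3) \to x3) \to (\lnot x1 \lor \lnot x3))   [eliminate \to]
≡ \lnot x1 \lor \lnot ((x2 \land \lnot x3) \to x3) \lor \lnot x1 \lor \lnot x3   [eliminate \to]
≡ \lnot x1 \lor \lnot (\lnot (x2 \land \lnot x3) \lor x3) \lor \lnot x1 \lor \lnot x3   [eliminate \to]
≡ \lnot x1 \lor (\lnot \lnot (x2 \land \lnot x3) \land \lnot x3) \lor \lnot x1 \lor \lnot x3   [De Morgan]
≡ \lnot x1 \lor (x2 \land \lnot x3 \land \lnot x3) \lor \lnot x1 \lor \lnot x3   [double negation]
≡ \lnot x1 \lor \lnot x3   [simplify]

\lnot x1 \lor \lnot x3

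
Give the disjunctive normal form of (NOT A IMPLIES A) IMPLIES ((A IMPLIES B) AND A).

NOT A OR (B AND A)

(NOT A IMPLIES A) IMPLIES ((A IMPLIES B) AND A)
= NOT (NOT A IMPLIES A) OR ((A IMPLIES B) AND A)   [eliminate IMPLIES]
= NOT (NOT NOT A OR A) OR ((A IMPLIES B) AND A)   [eliminate IMPLIES]
= NOT (NOT NOT A OR A) OR ((NOT A OR B) AND A)   [eliminate IMPLIES]
= (NOT NOT NOT A AND NOT A) OR ((NOT A OR B) AND A)   [De Morgan]
= (NOT A AND NOT A) OR ((NOT A OR B) AND A)   [double negation]
= (NOT A AND NOT A) OR (NOT A AND A) OR (B AND A)   [distribute AND over OR]
= NOT A OR (B AND A)   [simplify]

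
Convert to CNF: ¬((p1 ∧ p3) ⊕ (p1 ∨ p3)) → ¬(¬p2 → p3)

¬((p1 ∧ p3) ⊕ (p1 ∨ p3)) → ¬(¬p2 → p3)
⇔ ¬¬((p1 ∧ p3) ⊕ (p1 ∨ p3)) ∨ ¬(¬p2 → p3)   (eliminate →)
⇔ ¬¬(((p1 ∧ p3) ∨ p1 ∨ p3) ∧ ¬(p1 ∧ p3 ∧ (p1 ∨ p3))) ∨ ¬(¬p2 → p3)   (expand ⊕)
⇔ ¬¬(((p1 ∧ p3) ∨ p1 ∨ p3) ∧ ¬(p1 ∧ p3 ∧ (p1 ∨ p3))) ∨ ¬(¬¬p2 ∨ p3)   (eliminate →)
⇔ (((p1 ∧ p3) ∨ p1 ∨ p3) ∧ ¬(p1 ∧ p3 ∧ (p1 ∨ p3))) ∨ ¬(¬¬p2 ∨ p3)   (double negation)
⇔ (((p1 ∧ p3) ∨ p1 ∨ p3) ∧ (¬p1 ∨ ¬p3 ∨ ¬(p1 ∨ p3))) ∨ ¬(¬¬p2 ∨ p3)   (De Morgan)
⇔ (((p1 ∧ p3) ∨ p1 ∨ p3) ∧ (¬p1 ∨ ¬p3 ∨ (¬p1 ∧ ¬p3))) ∨ ¬(¬¬p2 ∨ p3)   (De Morgan)
⇔ (((p1 ∧ p3) ∨ p1 ∨ p3) ∧ (¬p1 ∨ ¬p3 ∨ (¬p1 ∧ ¬p3))) ∨ (¬¬¬p2 ∧ ¬p3)   (De Morgan)
⇔ (((p1 ∧ p3) ∨ p1 ∨ p3) ∧ (¬p1 ∨ ¬p3 ∨ (¬p1 ∧ ¬p3))) ∨ (¬p2 ∧ ¬p3)   (double negation)
⇔ (p1 ∨ p1 ∨ p3 ∨ ¬p2) ∧ (p1 ∨ p1 ∨ p3 ∨ ¬p3) ∧ (p3 ∨ p1 ∨ p3 ∨ ¬p2) ∧ (p3 ∨ p1 ∨ p3 ∨ ¬p3) ∧ (¬p1 ∨ ¬p3 ∨ ¬p1 ∨ ¬p2) ∧ (¬p1 ∨ ¬p3 ∨ ¬p1 ∨ ¬p3) ∧ (¬p1 ∨ ¬p3 ∨ ¬p3 ∨ ¬p2) ∧ (¬p1 ∨ ¬p3 ∨ ¬p3 ∨ ¬p3)   (distribute ∨ over ∧)
⇔ (p1 ∨ p3 ∨ ¬p2) ∧ (¬p1 ∨ ¬p3)   (simplify)

(p1 ∨ p3 ∨ ¬p2) ∧ (¬p1 ∨ ¬p3)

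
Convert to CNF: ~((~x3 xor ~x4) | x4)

(x4 | ~x3) & ~x4

~((~x3 xor ~x4) | x4)
= ~(((~x3 | ~x4) & ~(~x3 & ~x4)) | x4)   [expand xor]
= ~((~x3 | ~x4) & ~(~x3 & ~x4)) & ~x4   [De Morgan]
= (~(~x3 | ~x4) | ~~(~x3 & ~x4)) & ~x4   [De Morgan]
= ((~~x3 & ~~x4) | ~~(~x3 & ~x4)) & ~x4   [De Morgan]
= ((x3 & ~~x4) | ~~(~x3 & ~x4)) & ~x4   [double negation]
= ((x3 & x4) | ~~(~x3 & ~x4)) & ~x4   [double negation]
= ((x3 & x4) | (~x3 & ~x4)) & ~x4   [double negation]
= (x3 | ~x3) & (x3 | ~x4) & (x4 | ~x3) & (x4 | ~x4) & ~x4   [distribute | over &]
= (x4 | ~x3) & ~x4   [simplify]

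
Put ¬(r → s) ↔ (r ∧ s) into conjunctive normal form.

¬(r → s) ↔ (r ∧ s)
= (¬(r → s) → (r ∧ s)) ∧ ((r ∧ s) → ¬(r → s))   [eliminate ↔]
= (¬¬(r → s) ∨ (r ∧ s)) ∧ ((r ∧ s) → ¬(r → s))   [eliminate →]
= (¬¬(¬r ∨ s) ∨ (r ∧ s)) ∧ ((r ∧ s) → ¬(r → s))   [eliminate →]
= (¬¬(¬r ∨ s) ∨ (r ∧ s)) ∧ (¬(r ∧ s) ∨ ¬(r → s))   [eliminate →]
= (¬¬(¬r ∨ s) ∨ (r ∧ s)) ∧ (¬(r ∧ s) ∨ ¬(¬r ∨ s))   [eliminate →]
= (¬r ∨ s ∨ (r ∧ s)) ∧ (¬(r ∧ s) ∨ ¬(¬r ∨ s))   [double negation]
= (¬r ∨ s ∨ (r ∧ s)) ∧ (¬r ∨ ¬s ∨ ¬(¬r ∨ s))   [De Morgan]
= (¬r ∨ s ∨ (r ∧ s)) ∧ (¬r ∨ ¬s ∨ (¬¬r ∧ ¬s))   [De Morgan]
= (¬r ∨ s ∨ (r ∧ s)) ∧ (¬r ∨ ¬s ∨ (r ∧ ¬s))   [double negation]
= (¬r ∨ s ∨ r) ∧ (¬r ∨ s ∨ s) ∧ (¬r ∨ ¬s ∨ r) ∧ (¬r ∨ ¬s ∨ ¬s)   [distribute ∨ over ∧]
= (¬r ∨ s) ∧ (¬r ∨ ¬s)   [simplify]

(¬r ∨ s) ∧ (¬r ∨ ¬s)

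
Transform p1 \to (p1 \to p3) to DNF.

\lnot p1 \lor p3

p1 \to (p1 \to p3)
⇔ \lnot p1 \lor (p1 \to p3)   (eliminate \to)
⇔ \lnot p1 \lor \lnot p1 \lor p3   (eliminate \to)
⇔ \lnot p1 \lor p3   (simplify)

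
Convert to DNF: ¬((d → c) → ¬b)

(¬d ∧ b) ∨ (c ∧ b)

¬((d → c) → ¬b)
≡ ¬(¬(d → c) ∨ ¬b)   (eliminate →)
≡ ¬(¬(¬d ∨ c) ∨ ¬b)   (eliminate →)
≡ ¬¬(¬d ∨ c) ∧ ¬¬b   (De Morgan)
≡ (¬d ∨ c) ∧ ¬¬b   (double negation)
≡ (¬d ∨ c) ∧ b   (double negation)
≡ (¬d ∧ b) ∨ (c ∧ b)   (distribute ∧ over ∨)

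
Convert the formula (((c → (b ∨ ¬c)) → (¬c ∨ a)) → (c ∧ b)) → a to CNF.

¬b ∨ ¬c ∨ a

(((c → (b ∨ ¬c)) → (¬c ∨ a)) → (c ∧ b)) → a
⇔ ¬(((c → (b ∨ ¬c)) → (¬c ∨ a)) → (c ∧ b)) ∨ a   [eliminate →]
⇔ ¬(¬((c → (b ∨ ¬c)) → (¬c ∨ a)) ∨ (c ∧ b)) ∨ a   [eliminate →]
⇔ ¬(¬(¬(c → (b ∨ ¬c)) ∨ ¬c ∨ a) ∨ (c ∧ b)) ∨ a   [eliminate →]
⇔ ¬(¬(¬(¬c ∨ b ∨ ¬c) ∨ ¬c ∨ a) ∨ (c ∧ b)) ∨ a   [eliminate →]
⇔ (¬¬(¬(¬c ∨ b ∨ ¬c) ∨ ¬c ∨ a) ∧ ¬(c ∧ b)) ∨ a   [De Morgan]
⇔ ((¬(¬c ∨ b ∨ ¬c) ∨ ¬c ∨ a) ∧ ¬(c ∧ b)) ∨ a   [double negation]
⇔ (((¬¬c ∧ ¬b ∧ ¬¬c) ∨ ¬c ∨ a) ∧ ¬(c ∧ b)) ∨ a   [De Morgan]
⇔ (((c ∧ ¬b ∧ ¬¬c) ∨ ¬c ∨ a) ∧ ¬(c ∧ b)) ∨ a   [double negation]
⇔ (((c ∧ ¬b ∧ c) ∨ ¬c ∨ a) ∧ ¬(c ∧ b)) ∨ a   [double negation]
⇔ (((c ∧ ¬b ∧ c) ∨ ¬c ∨ a) ∧ (¬c ∨ ¬b)) ∨ a   [De Morgan]
⇔ (c ∨ ¬c ∨ a ∨ a) ∧ (¬b ∨ ¬c ∨ a ∨ a) ∧ (c ∨ ¬c ∨ a ∨ a) ∧ (¬c ∨ ¬b ∨ a)   [distribute ∨ over ∧]
⇔ ¬b ∨ ¬c ∨ a   [simplify]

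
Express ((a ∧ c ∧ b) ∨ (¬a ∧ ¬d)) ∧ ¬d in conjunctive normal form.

((a ∧ c ∧ b) ∨ (¬a ∧ ¬d)) ∧ ¬d
= (a ∨ ¬a) ∧ (a ∨ ¬d) ∧ (c ∨ ¬a) ∧ (c ∨ ¬d) ∧ (b ∨ ¬a) ∧ (b ∨ ¬d) ∧ ¬d   (distribute ∨ over ∧)
= (c ∨ ¬a) ∧ (b ∨ ¬a) ∧ ¬d   (simplify)

(c ∨ ¬a) ∧ (b ∨ ¬a) ∧ ¬d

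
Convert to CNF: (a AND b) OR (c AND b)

(a OR c) AND b

(a AND b) OR (c AND b)
≡ (a OR c) AND (a OR b) AND (b OR c) AND (b OR b)   [distribute OR over AND]
≡ (a OR c) AND b   [simplify]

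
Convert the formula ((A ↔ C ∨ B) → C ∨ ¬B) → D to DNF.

((A ↔ C ∨ B) → C ∨ ¬B) → D
⇔ ¬((A ↔ C ∨ B) → C ∨ ¬B) ∨ D
⇔ ¬(¬(A ↔ C ∨ B) ∨ C ∨ ¬B) ∨ D
⇔ ¬(¬((A → C ∨ B) ∧ (C ∨ B → A)) ∨ C ∨ ¬B) ∨ D
⇔ ¬(¬((¬A ∨ C ∨ B) ∧ (C ∨ B → A)) ∨ C ∨ ¬B) ∨ D
⇔ ¬(¬((¬A ∨ C ∨ B) ∧ (¬(C ∨ B) ∨ A)) ∨ C ∨ ¬B) ∨ D
⇔ ¬¬((¬A ∨ C ∨ B) ∧ (¬(C ∨ B) ∨ A)) ∧ ¬C ∧ ¬¬B ∨ D
⇔ (¬A ∨ C ∨ B) ∧ (¬(C ∨ B) ∨ A) ∧ ¬C ∧ ¬¬B ∨ D
⇔ (¬A ∨ C ∨ B) ∧ (¬C ∧ ¬B ∨ A) ∧ ¬C ∧ ¬¬B ∨ D
⇔ (¬A ∨ C ∨ B) ∧ (¬C ∧ ¬B ∨ A) ∧ ¬C ∧ B ∨ D
⇔ ¬A ∧ ¬C ∧ ¬B ∧ ¬C ∧ B ∨ ¬A ∧ A ∧ ¬C ∧ B ∨ C ∧ ¬C ∧ ¬B ∧ ¬C ∧ B ∨ C ∧ A ∧ ¬C ∧ B ∨ B ∧ ¬C ∧ ¬B ∧ ¬C ∧ B ∨ B ∧ A ∧ ¬C ∧ B ∨ D
⇔ B ∧ A ∧ ¬C ∨ D

B ∧ A ∧ ¬C ∨ D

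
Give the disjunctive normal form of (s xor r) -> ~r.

(r & s) | ~r

(s xor r) -> ~r
⇔ ~(s xor r) | ~r   — eliminate ->
⇔ ~((s & ~r) | (~s & r)) | ~r   — expand xor
⇔ (~(s & ~r) & ~(~s & r)) | ~r   — De Morgan
⇔ ((~s | ~~r) & ~(~s & r)) | ~r   — De Morgan
⇔ ((~s | r) & ~(~s & r)) | ~r   — double negation
⇔ ((~s | r) & (~~s | ~r)) | ~r   — De Morgan
⇔ ((~s | r) & (s | ~r)) | ~r   — double negation
⇔ (~s & s) | (~s & ~r) | (r & s) | (r & ~r) | ~r   — distribute & over |
⇔ (r & s) | ~r   — simplify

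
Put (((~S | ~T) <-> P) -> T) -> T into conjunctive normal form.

T | P

(((~S | ~T) <-> P) -> T) -> T
≡ ~(((~S | ~T) <-> P) -> T) | T
≡ ~(~((~S | ~T) <-> P) | T) | T
≡ ~(~(((~S | ~T) -> P) & (P -> (~S | ~T))) | T) | T
≡ ~(~((~(~S | ~T) | P) & (P -> (~S | ~T))) | T) | T
≡ ~(~((~(~S | ~T) | P) & (~P | ~S | ~T)) | T) | T
≡ (~~((~(~S | ~T) | P) & (~P | ~S | ~T)) & ~T) | T
≡ ((~(~S | ~T) | P) & (~P | ~S | ~T) & ~T) | T
≡ (((~~S & ~~T) | P) & (~P | ~S | ~T) & ~T) | T
≡ (((S & ~~T) | P) & (~P | ~S | ~T) & ~T) | T
≡ (((S & T) | P) & (~P | ~S | ~T) & ~T) | T
≡ (S | P | T) & (T | P | T) & (~P | ~S | ~T | T) & (~T | T)
≡ T | P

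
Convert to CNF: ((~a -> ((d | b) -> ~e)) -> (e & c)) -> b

(a | ~d | ~e | b) & (~e | ~c | b)

((~a -> ((d | b) -> ~e)) -> (e & c)) -> b
⇔ ~((~a -> ((d | b) -> ~e)) -> (e & c)) | b   [eliminate ->]
⇔ ~(~(~a -> ((d | b) -> ~e)) | (e & c)) | b   [eliminate ->]
⇔ ~(~(~~a | ((d | b) -> ~e)) | (e & c)) | b   [eliminate ->]
⇔ ~(~(~~a | ~(d | b) | ~e) | (e & c)) | b   [eliminate ->]
⇔ (~~(~~a | ~(d | b) | ~e) & ~(e & c)) | b   [De Morgan]
⇔ ((~~a | ~(d | b) | ~e) & ~(e & c)) | b   [double negation]
⇔ ((a | ~(d | b) | ~e) & ~(e & c)) | b   [double negation]
⇔ ((a | (~d & ~b) | ~e) & ~(e & c)) | b   [De Morgan]
⇔ ((a | (~d & ~b) | ~e) & (~e | ~c)) | b   [De Morgan]
⇔ (a | ~d | ~e | b) & (a | ~b | ~e | b) & (~e | ~c | b)   [distribute | over &]
⇔ (a | ~d | ~e | b) & (~e | ~c | b)   [simplify]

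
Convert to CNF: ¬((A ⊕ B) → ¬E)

¬((A ⊕ B) → ¬E)
≡ ¬(¬(A ⊕ B) ∨ ¬E)   — eliminate →
≡ ¬(¬((A ∨ B) ∧ ¬(A ∧ B)) ∨ ¬E)   — expand ⊕
≡ ¬¬((A ∨ B) ∧ ¬(A ∧ B)) ∧ ¬¬E   — De Morgan
≡ (A ∨ B) ∧ ¬(A ∧ B) ∧ ¬¬E   — double negation
≡ (A ∨ B) ∧ (¬A ∨ ¬B) ∧ ¬¬E   — De Morgan
≡ (A ∨ B) ∧ (¬A ∨ ¬B) ∧ E   — double negation

(A ∨ B) ∧ (¬A ∨ ¬B) ∧ E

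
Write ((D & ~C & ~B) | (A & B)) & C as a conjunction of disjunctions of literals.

((D & ~C & ~B) | (A & B)) & C
⇔ (D | A) & (D | B) & (~C | A) & (~C | B) & (~B | A) & (~B | B) & C   [distribute | over &]
⇔ (D | A) & (D | B) & (~C | A) & (~C | B) & (~B | A) & C   [simplify]

(D | A) & (D | B) & (~C | A) & (~C | B) & (~B | A) & C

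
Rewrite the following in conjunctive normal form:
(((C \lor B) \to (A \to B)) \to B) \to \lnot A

(\lnot C \lor \lnot A \lor B) \land (\lnot B \lor \lnot A)

(((C \lor B) \to (A \to B)) \to B) \to \lnot A
≡ \lnot (((C \lor B) \to (A \to B)) \to B) \lor \lnot A   [eliminate \to]
≡ \lnot (\lnot ((C \lor B) \to (A \to B)) \lor B) \lor \lnot A   [eliminate \to]
≡ \lnot (\lnot (\lnot (C \lor B) \lor (A \to B)) \lor B) \lor \lnot A   [eliminate \to]
≡ \lnot (\lnot (\lnot (C \lor B) \lor \lnot A \lor B) \lor B) \lor \lnot A   [eliminate \to]
≡ (\lnot \lnot (\lnot (C \lor B) \lor \lnot A \lor B) \land \lnot B) \lor \lnot A   [De Morgan]
≡ ((\lnot (C \lor B) \lor \lnot A \lor B) \land \lnot B) \lor \lnot A   [double negation]
≡ (((\lnot C \land \lnot B) \lor \lnot A \lor B) \land \lnot B) \lor \lnot A   [De Morgan]
≡ (\lnot C \lor \lnot A \lor B \lor \lnot A) \land (\lnot B \lor \lnot A \lor B \lor \lnot A) \land (\lnot B \lor \lnot A)   [distribute \lor over \land]
≡ (\lnot C \lor \lnot A \lor B) \land (\lnot B \lor \lnot A)   [simplify]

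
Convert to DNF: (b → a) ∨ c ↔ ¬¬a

(b → a) ∨ c ↔ ¬¬a
⇔ ((b → a) ∨ c → ¬¬a) ∧ (¬¬a → (b → a) ∨ c)   — eliminate ↔
⇔ (¬((b → a) ∨ c) ∨ ¬¬a) ∧ (¬¬a → (b → a) ∨ c)   — eliminate →
⇔ (¬(¬b ∨ a ∨ c) ∨ ¬¬a) ∧ (¬¬a → (b → a) ∨ c)   — eliminate →
⇔ (¬(¬b ∨ a ∨ c) ∨ ¬¬a) ∧ (¬¬¬a ∨ (b → a) ∨ c)   — eliminate →
⇔ (¬(¬b ∨ a ∨ c) ∨ ¬¬a) ∧ (¬¬¬a ∨ ¬b ∨ a ∨ c)   — eliminate →
⇔ (¬¬b ∧ ¬a ∧ ¬c ∨ ¬¬a) ∧ (¬¬¬a ∨ ¬b ∨ a ∨ c)   — De Morgan
⇔ (b ∧ ¬a ∧ ¬c ∨ ¬¬a) ∧ (¬¬¬a ∨ ¬b ∨ a ∨ c)   — double negation
⇔ (b ∧ ¬a ∧ ¬c ∨ a) ∧ (¬¬¬a ∨ ¬b ∨ a ∨ c)   — double negation
⇔ (b ∧ ¬a ∧ ¬c ∨ a) ∧ (¬a ∨ ¬b ∨ a ∨ c)   — double negation
⇔ b ∧ ¬a ∧ ¬c ∧ ¬a ∨ b ∧ ¬a ∧ ¬c ∧ ¬b ∨ b ∧ ¬a ∧ ¬c ∧ a ∨ b ∧ ¬a ∧ ¬c ∧ c ∨ a ∧ ¬a ∨ a ∧ ¬b ∨ a ∧ a ∨ a ∧ c   — distribute ∧ over ∨
⇔ b ∧ ¬a ∧ ¬c ∨ a   — simplify

b ∧ ¬a ∧ ¬c ∨ a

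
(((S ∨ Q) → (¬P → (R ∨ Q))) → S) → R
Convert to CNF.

(((S ∨ Q) → (¬P → (R ∨ Q))) → S) → R
≡ ¬(((S ∨ Q) → (¬P → (R ∨ Q))) → S) ∨ R   [eliminate →]
≡ ¬(¬((S ∨ Q) → (¬P → (R ∨ Q))) ∨ S) ∨ R   [eliminate →]
≡ ¬(¬(¬(S ∨ Q) ∨ (¬P → (R ∨ Q))) ∨ S) ∨ R   [eliminate →]
≡ ¬(¬(¬(S ∨ Q) ∨ ¬¬P ∨ R ∨ Q) ∨ S) ∨ R   [eliminate →]
≡ (¬¬(¬(S ∨ Q) ∨ ¬¬P ∨ R ∨ Q) ∧ ¬S) ∨ R   [De Morgan]
≡ ((¬(S ∨ Q) ∨ ¬¬P ∨ R ∨ Q) ∧ ¬S) ∨ R   [double negation]
≡ (((¬S ∧ ¬Q) ∨ ¬¬P ∨ R ∨ Q) ∧ ¬S) ∨ R   [De Morgan]
≡ (((¬S ∧ ¬Q) ∨ P ∨ R ∨ Q) ∧ ¬S) ∨ R   [double negation]
≡ (¬S ∨ P ∨ R ∨ Q ∨ R) ∧ (¬Q ∨ P ∨ R ∨ Q ∨ R) ∧ (¬S ∨ R)   [distribute ∨ over ∧]
≡ ¬S ∨ R   [simplify]

¬S ∨ R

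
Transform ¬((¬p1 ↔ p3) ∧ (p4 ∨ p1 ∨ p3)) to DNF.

¬((¬p1 ↔ p3) ∧ (p4 ∨ p1 ∨ p3))
⇔ ¬((¬p1 → p3) ∧ (p3 → ¬p1) ∧ (p4 ∨ p1 ∨ p3))   [eliminate ↔]
⇔ ¬((¬¬p1 ∨ p3) ∧ (p3 → ¬p1) ∧ (p4 ∨ p1 ∨ p3))   [eliminate →]
⇔ ¬((¬¬p1 ∨ p3) ∧ (¬p3 ∨ ¬p1) ∧ (p4 ∨ p1 ∨ p3))   [eliminate →]
⇔ ¬(¬¬p1 ∨ p3) ∨ ¬(¬p3 ∨ ¬p1) ∨ ¬(p4 ∨ p1 ∨ p3)   [De Morgan]
⇔ (¬¬¬p1 ∧ ¬p3) ∨ ¬(¬p3 ∨ ¬p1) ∨ ¬(p4 ∨ p1 ∨ p3)   [De Morgan]
⇔ (¬p1 ∧ ¬p3) ∨ ¬(¬p3 ∨ ¬p1) ∨ ¬(p4 ∨ p1 ∨ p3)   [double negation]
⇔ (¬p1 ∧ ¬p3) ∨ (¬¬p3 ∧ ¬¬p1) ∨ ¬(p4 ∨ p1 ∨ p3)   [De Morgan]
⇔ (¬p1 ∧ ¬p3) ∨ (p3 ∧ ¬¬p1) ∨ ¬(p4 ∨ p1 ∨ p3)   [double negation]
⇔ (¬p1 ∧ ¬p3) ∨ (p3 ∧ p1) ∨ ¬(p4 ∨ p1 ∨ p3)   [double negation]
⇔ (¬p1 ∧ ¬p3) ∨ (p3 ∧ p1) ∨ (¬p4 ∧ ¬p1 ∧ ¬p3)   [De Morgan]
⇔ (¬p1 ∧ ¬p3) ∨ (p3 ∧ p1)   [simplify]

(¬p1 ∧ ¬p3) ∨ (p3 ∧ p1)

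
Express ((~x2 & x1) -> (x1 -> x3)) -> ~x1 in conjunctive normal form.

((~x2 & x1) -> (x1 -> x3)) -> ~x1
⇔ ~((~x2 & x1) -> (x1 -> x3)) | ~x1   — eliminate ->
⇔ ~(~(~x2 & x1) | (x1 -> x3)) | ~x1   — eliminate ->
⇔ ~(~(~x2 & x1) | ~x1 | x3) | ~x1   — eliminate ->
⇔ (~~(~x2 & x1) & ~~x1 & ~x3) | ~x1   — De Morgan
⇔ (~x2 & x1 & ~~x1 & ~x3) | ~x1   — double negation
⇔ (~x2 & x1 & x1 & ~x3) | ~x1   — double negation
⇔ (~x2 | ~x1) & (x1 | ~x1) & (x1 | ~x1) & (~x3 | ~x1)   — distribute | over &
⇔ (~x2 | ~x1) & (~x3 | ~x1)   — simplify

(~x2 | ~x1) & (~x3 | ~x1)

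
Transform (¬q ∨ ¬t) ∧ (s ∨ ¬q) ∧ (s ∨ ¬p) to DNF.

(¬q ∧ s) ∨ (¬q ∧ ¬p) ∨ (¬t ∧ s)

(¬q ∨ ¬t) ∧ (s ∨ ¬q) ∧ (s ∨ ¬p)
≡ (¬q ∧ s ∧ s) ∨ (¬q ∧ s ∧ ¬p) ∨ (¬q ∧ ¬q ∧ s) ∨ (¬q ∧ ¬q ∧ ¬p) ∨ (¬t ∧ s ∧ s) ∨ (¬t ∧ s ∧ ¬p) ∨ (¬t ∧ ¬q ∧ s) ∨ (¬t ∧ ¬q ∧ ¬p)   [distribute ∧ over ∨]
≡ (¬q ∧ s) ∨ (¬q ∧ ¬p) ∨ (¬t ∧ s)   [simplify]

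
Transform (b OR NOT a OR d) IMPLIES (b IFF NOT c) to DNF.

(NOT b AND a AND NOT d) OR (NOT b AND c) OR (NOT c AND b)

(b OR NOT a OR d) IMPLIES (b IFF NOT c)
≡ NOT (b OR NOT a OR d) OR (b IFF NOT c)   [eliminate IMPLIES]
≡ NOT (b OR NOT a OR d) OR ((b IMPLIES NOT c) AND (NOT c IMPLIES b))   [eliminate IFF]
≡ NOT (b OR NOT a OR d) OR ((NOT b OR NOT c) AND (NOT c IMPLIES b))   [eliminate IMPLIES]
≡ NOT (b OR NOT a OR d) OR ((NOT b OR NOT c) AND (NOT NOT c OR b))   [eliminate IMPLIES]
≡ (NOT b AND NOT NOT a AND NOT d) OR ((NOT b OR NOT c) AND (NOT NOT c OR b))   [De Morgan]
≡ (NOT b AND a AND NOT d) OR ((NOT b OR NOT c) AND (NOT NOT c OR b))   [double negation]
≡ (NOT b AND a AND NOT d) OR ((NOT b OR NOT c) AND (c OR b))   [double negation]
≡ (NOT b AND a AND NOT d) OR (NOT b AND c) OR (NOT b AND b) OR (NOT c AND c) OR (NOT c AND b)   [distribute AND over OR]
≡ (NOT b AND a AND NOT d) OR (NOT b AND c) OR (NOT c AND b)   [simplify]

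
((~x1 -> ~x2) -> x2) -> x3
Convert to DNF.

((~x1 -> ~x2) -> x2) -> x3
= ~((~x1 -> ~x2) -> x2) | x3   [eliminate ->]
= ~(~(~x1 -> ~x2) | x2) | x3   [eliminate ->]
= ~(~(~~x1 | ~x2) | x2) | x3   [eliminate ->]
= (~~(~~x1 | ~x2) & ~x2) | x3   [De Morgan]
= ((~~x1 | ~x2) & ~x2) | x3   [double negation]
= ((x1 | ~x2) & ~x2) | x3   [double negation]
= (x1 & ~x2) | (~x2 & ~x2) | x3   [distribute & over |]
= ~x2 | x3   [simplify]

~x2 | x3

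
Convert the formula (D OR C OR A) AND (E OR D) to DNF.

D OR (C AND E) OR (A AND E)

(D OR C OR A) AND (E OR D)
⇔ (D AND E) OR (D AND D) OR (C AND E) OR (C AND D) OR (A AND E) OR (A AND D)   — distribute AND over OR
⇔ D OR (C AND E) OR (A AND E)   — simplify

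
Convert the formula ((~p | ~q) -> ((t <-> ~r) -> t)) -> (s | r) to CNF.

((~p | ~q) -> ((t <-> ~r) -> t)) -> (s | r)
≡ ~((~p | ~q) -> ((t <-> ~r) -> t)) | s | r
≡ ~(~(~p | ~q) | ((t <-> ~r) -> t)) | s | r
≡ ~(~(~p | ~q) | ~(t <-> ~r) | t) | s | r
≡ ~(~(~p | ~q) | ~((t -> ~r) & (~r -> t)) | t) | s | r
≡ ~(~(~p | ~q) | ~((~t | ~r) & (~r -> t)) | t) | s | r
≡ ~(~(~p | ~q) | ~((~t | ~r) & (~~r | t)) | t) | s | r
≡ (~~(~p | ~q) & ~~((~t | ~r) & (~~r | t)) & ~t) | s | r
≡ ((~p | ~q) & ~~((~t | ~r) & (~~r | t)) & ~t) | s | r
≡ ((~p | ~q) & (~t | ~r) & (~~r | t) & ~t) | s | r
≡ ((~p | ~q) & (~t | ~r) & (r | t) & ~t) | s | r
≡ (~p | ~q | s | r) & (~t | ~r | s | r) & (r | t | s | r) & (~t | s | r)
≡ (~p | ~q | s | r) & (r | t | s) & (~t | s | r)

(~p | ~q | s | r) & (r | t | s) & (~t | s | r)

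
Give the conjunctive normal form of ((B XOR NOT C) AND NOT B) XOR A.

(B OR NOT C OR A) AND (NOT B OR A) AND (C OR B OR NOT A)

((B XOR NOT C) AND NOT B) XOR A
⇔ (((B XOR NOT C) AND NOT B) OR A) AND NOT ((B XOR NOT C) AND NOT B AND A)   (expand XOR)
⇔ (((B OR NOT C) AND NOT (B AND NOT C) AND NOT B) OR A) AND NOT ((B XOR NOT C) AND NOT B AND A)   (expand XOR)
⇔ (((B OR NOT C) AND NOT (B AND NOT C) AND NOT B) OR A) AND NOT ((B OR NOT C) AND NOT (B AND NOT C) AND NOT B AND A)   (expand XOR)
⇔ (((B OR NOT C) AND (NOT B OR NOT NOT C) AND NOT B) OR A) AND NOT ((B OR NOT C) AND NOT (B AND NOT C) AND NOT B AND A)   (De Morgan)
⇔ (((B OR NOT C) AND (NOT B OR C) AND NOT B) OR A) AND NOT ((B OR NOT C) AND NOT (B AND NOT C) AND NOT B AND A)   (double negation)
⇔ (((B OR NOT C) AND (NOT B OR C) AND NOT B) OR A) AND (NOT (B OR NOT C) OR NOT NOT (B AND NOT C) OR NOT NOT B OR NOT A)   (De Morgan)
⇔ (((B OR NOT C) AND (NOT B OR C) AND NOT B) OR A) AND ((NOT B AND NOT NOT C) OR NOT NOT (B AND NOT C) OR NOT NOT B OR NOT A)   (De Morgan)
⇔ (((B OR NOT C) AND (NOT B OR C) AND NOT B) OR A) AND ((NOT B AND C) OR NOT NOT (B AND NOT C) OR NOT NOT B OR NOT A)   (double negation)
⇔ (((B OR NOT C) AND (NOT B OR C) AND NOT B) OR A) AND ((NOT B AND C) OR (B AND NOT C) OR NOT NOT B OR NOT A)   (double negation)
⇔ (((B OR NOT C) AND (NOT B OR C) AND NOT B) OR A) AND ((NOT B AND C) OR (B AND NOT C) OR B OR NOT A)   (double negation)
⇔ (B OR NOT C OR A) AND (NOT B OR C OR A) AND (NOT B OR A) AND (NOT B OR B OR B OR NOT A) AND (NOT B OR NOT C OR B OR NOT A) AND (C OR B OR B OR NOT A) AND (C OR NOT C OR B OR NOT A)   (distribute OR over AND)
⇔ (B OR NOT C OR A) AND (NOT B OR A) AND (C OR B OR NOT A)   (simplify)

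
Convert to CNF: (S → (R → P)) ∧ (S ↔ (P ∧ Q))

(¬S ∨ P) ∧ (¬S ∨ Q) ∧ (¬P ∨ ¬Q ∨ S)

(S → (R → P)) ∧ (S ↔ (P ∧ Q))
= (¬S ∨ (R → P)) ∧ (S ↔ (P ∧ Q))
= (¬S ∨ ¬R ∨ P) ∧ (S ↔ (P ∧ Q))
= (¬S ∨ ¬R ∨ P) ∧ (S → (P ∧ Q)) ∧ ((P ∧ Q) → S)
= (¬S ∨ ¬R ∨ P) ∧ (¬S ∨ (P ∧ Q)) ∧ ((P ∧ Q) → S)
= (¬S ∨ ¬R ∨ P) ∧ (¬S ∨ (P ∧ Q)) ∧ (¬(P ∧ Q) ∨ S)
= (¬S ∨ ¬R ∨ P) ∧ (¬S ∨ (P ∧ Q)) ∧ (¬P ∨ ¬Q ∨ S)
= (¬S ∨ ¬R ∨ P) ∧ (¬S ∨ P) ∧ (¬S ∨ Q) ∧ (¬P ∨ ¬Q ∨ S)
= (¬S ∨ P) ∧ (¬S ∨ Q) ∧ (¬P ∨ ¬Q ∨ S)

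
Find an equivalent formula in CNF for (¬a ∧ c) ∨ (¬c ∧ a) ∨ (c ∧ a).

c ∨ a

(¬a ∧ c) ∨ (¬c ∧ a) ∨ (c ∧ a)
≡ (¬a ∨ ¬c ∨ c) ∧ (¬a ∨ ¬c ∨ a) ∧ (¬a ∨ a ∨ c) ∧ (¬a ∨ a ∨ a) ∧ (c ∨ ¬c ∨ c) ∧ (c ∨ ¬c ∨ a) ∧ (c ∨ a ∨ c) ∧ (c ∨ a ∨ a)   [distribute ∨ over ∧]
≡ c ∨ a   [simplify]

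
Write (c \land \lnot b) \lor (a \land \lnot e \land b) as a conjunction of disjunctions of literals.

(c \land \lnot b) \lor (a \land \lnot e \land b)
≡ (c \lor a) \land (c \lor \lnot e) \land (c \lor b) \land (\lnot b \lor a) \land (\lnot b \lor \lnot e) \land (\lnot b \lor b)
≡ (c \lor a) \land (c \lor \lnot e) \land (c \lor b) \land (\lnot b \lor a) \land (\lnot b \lor \lnot e)

(c \lor a) \land (c \lor \lnot e) \land (c \lor b) \land (\lnot b \lor a) \land (\lnot b \lor \lnot e)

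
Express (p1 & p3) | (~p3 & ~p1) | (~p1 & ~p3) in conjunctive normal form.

(p1 & p3) | (~p3 & ~p1) | (~p1 & ~p3)
≡ (p1 | ~p3 | ~p1) & (p1 | ~p3 | ~p3) & (p1 | ~p1 | ~p1) & (p1 | ~p1 | ~p3) & (p3 | ~p3 | ~p1) & (p3 | ~p3 | ~p3) & (p3 | ~p1 | ~p1) & (p3 | ~p1 | ~p3)   — distribute | over &
≡ (p1 | ~p3) & (p3 | ~p1)   — simplify

(p1 | ~p3) & (p3 | ~p1)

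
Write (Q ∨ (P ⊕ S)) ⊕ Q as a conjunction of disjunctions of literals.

(Q ∨ (P ⊕ S)) ⊕ Q
≡ (Q ∨ (P ⊕ S) ∨ Q) ∧ ¬((Q ∨ (P ⊕ S)) ∧ Q)
≡ (Q ∨ ((P ∨ S) ∧ ¬(P ∧ S)) ∨ Q) ∧ ¬((Q ∨ (P ⊕ S)) ∧ Q)
≡ (Q ∨ ((P ∨ S) ∧ ¬(P ∧ S)) ∨ Q) ∧ ¬((Q ∨ ((P ∨ S) ∧ ¬(P ∧ S))) ∧ Q)
≡ (Q ∨ ((P ∨ S) ∧ (¬P ∨ ¬S)) ∨ Q) ∧ ¬((Q ∨ ((P ∨ S) ∧ ¬(P ∧ S))) ∧ Q)
≡ (Q ∨ ((P ∨ S) ∧ (¬P ∨ ¬S)) ∨ Q) ∧ (¬(Q ∨ ((P ∨ S) ∧ ¬(P ∧ S))) ∨ ¬Q)
≡ (Q ∨ ((P ∨ S) ∧ (¬P ∨ ¬S)) ∨ Q) ∧ ((¬Q ∧ ¬((P ∨ S) ∧ ¬(P ∧ S))) ∨ ¬Q)
≡ (Q ∨ ((P ∨ S) ∧ (¬P ∨ ¬S)) ∨ Q) ∧ ((¬Q ∧ (¬(P ∨ S) ∨ ¬¬(P ∧ S))) ∨ ¬Q)
≡ (Q ∨ ((P ∨ S) ∧ (¬P ∨ ¬S)) ∨ Q) ∧ ((¬Q ∧ ((¬P ∧ ¬S) ∨ ¬¬(P ∧ S))) ∨ ¬Q)
≡ (Q ∨ ((P ∨ S) ∧ (¬P ∨ ¬S)) ∨ Q) ∧ ((¬Q ∧ ((¬P ∧ ¬S) ∨ (P ∧ S))) ∨ ¬Q)
≡ (Q ∨ P ∨ S ∨ Q) ∧ (Q ∨ ¬P ∨ ¬S ∨ Q) ∧ (¬Q ∨ ¬Q) ∧ (¬P ∨ P ∨ ¬Q) ∧ (¬P ∨ S ∨ ¬Q) ∧ (¬S ∨ P ∨ ¬Q) ∧ (¬S ∨ S ∨ ¬Q)
≡ (Q ∨ P ∨ S) ∧ (Q ∨ ¬P ∨ ¬S) ∧ ¬Q

(Q ∨ P ∨ S) ∧ (Q ∨ ¬P ∨ ¬S) ∧ ¬Q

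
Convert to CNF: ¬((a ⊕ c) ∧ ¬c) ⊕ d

(¬a ∨ c ∨ d) ∧ (a ∨ c ∨ ¬d) ∧ (¬c ∨ ¬d)

¬((a ⊕ c) ∧ ¬c) ⊕ d
≡ (¬((a ⊕ c) ∧ ¬c) ∨ d) ∧ ¬(¬((a ⊕ c) ∧ ¬c) ∧ d)   [expand ⊕]
≡ (¬((a ∨ c) ∧ ¬(a ∧ c) ∧ ¬c) ∨ d) ∧ ¬(¬((a ⊕ c) ∧ ¬c) ∧ d)   [expand ⊕]
≡ (¬((a ∨ c) ∧ ¬(a ∧ c) ∧ ¬c) ∨ d) ∧ ¬(¬((a ∨ c) ∧ ¬(a ∧ c) ∧ ¬c) ∧ d)   [expand ⊕]
≡ (¬(a ∨ c) ∨ ¬¬(a ∧ c) ∨ ¬¬c ∨ d) ∧ ¬(¬((a ∨ c) ∧ ¬(a ∧ c) ∧ ¬c) ∧ d)   [De Morgan]
≡ ((¬a ∧ ¬c) ∨ ¬¬(a ∧ c) ∨ ¬¬c ∨ d) ∧ ¬(¬((a ∨ c) ∧ ¬(a ∧ c) ∧ ¬c) ∧ d)   [De Morgan]
≡ ((¬a ∧ ¬c) ∨ (a ∧ c) ∨ ¬¬c ∨ d) ∧ ¬(¬((a ∨ c) ∧ ¬(a ∧ c) ∧ ¬c) ∧ d)   [double negation]
≡ ((¬a ∧ ¬c) ∨ (a ∧ c) ∨ c ∨ d) ∧ ¬(¬((a ∨ c) ∧ ¬(a ∧ c) ∧ ¬c) ∧ d)   [double negation]
≡ ((¬a ∧ ¬c) ∨ (a ∧ c) ∨ c ∨ d) ∧ (¬¬((a ∨ c) ∧ ¬(a ∧ c) ∧ ¬c) ∨ ¬d)   [De Morgan]
≡ ((¬a ∧ ¬c) ∨ (a ∧ c) ∨ c ∨ d) ∧ (((a ∨ c) ∧ ¬(a ∧ c) ∧ ¬c) ∨ ¬d)   [double negation]
≡ ((¬a ∧ ¬c) ∨ (a ∧ c) ∨ c ∨ d) ∧ (((a ∨ c) ∧ (¬a ∨ ¬c) ∧ ¬c) ∨ ¬d)   [De Morgan]
≡ (¬a ∨ a ∨ c ∨ d) ∧ (¬a ∨ c ∨ c ∨ d) ∧ (¬c ∨ a ∨ c ∨ d) ∧ (¬c ∨ c ∨ c ∨ d) ∧ (a ∨ c ∨ ¬d) ∧ (¬a ∨ ¬c ∨ ¬d) ∧ (¬c ∨ ¬d)   [distribute ∨ over ∧]
≡ (¬a ∨ c ∨ d) ∧ (a ∨ c ∨ ¬d) ∧ (¬c ∨ ¬d)   [simplify]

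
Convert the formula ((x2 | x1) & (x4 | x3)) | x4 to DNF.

(x2 & x3) | (x1 & x3) | x4

((x2 | x1) & (x4 | x3)) | x4
= (x2 & x4) | (x2 & x3) | (x1 & x4) | (x1 & x3) | x4
= (x2 & x3) | (x1 & x3) | x4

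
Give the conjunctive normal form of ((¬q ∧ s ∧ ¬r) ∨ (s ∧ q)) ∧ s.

s ∧ (¬r ∨ q)

((¬q ∧ s ∧ ¬r) ∨ (s ∧ q)) ∧ s
≡ (¬q ∨ s) ∧ (¬q ∨ q) ∧ (s ∨ s) ∧ (s ∨ q) ∧ (¬r ∨ s) ∧ (¬r ∨ q) ∧ s   — distribute ∨ over ∧
≡ s ∧ (¬r ∨ q)   — simplify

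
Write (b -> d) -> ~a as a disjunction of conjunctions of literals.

(b & ~d) | ~a

(b -> d) -> ~a
⇔ ~(b -> d) | ~a   [eliminate ->]
⇔ ~(~b | d) | ~a   [eliminate ->]
⇔ (~~b & ~d) | ~a   [De Morgan]
⇔ (b & ~d) | ~a   [double negation]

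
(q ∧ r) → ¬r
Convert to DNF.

¬q ∨ ¬r

(q ∧ r) → ¬r
≡ ¬(q ∧ r) ∨ ¬r   (eliminate →)
≡ ¬q ∨ ¬r ∨ ¬r   (De Morgan)
≡ ¬q ∨ ¬r   (simplify)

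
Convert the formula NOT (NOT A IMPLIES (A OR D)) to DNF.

NOT (NOT A IMPLIES (A OR D))
≡ NOT (NOT NOT A OR A OR D)   [eliminate IMPLIES]
≡ NOT NOT NOT A AND NOT A AND NOT D   [De Morgan]
≡ NOT A AND NOT A AND NOT D   [double negation]
≡ NOT A AND NOT D   [simplify]

NOT A AND NOT D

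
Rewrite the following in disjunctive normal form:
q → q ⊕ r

¬q ∨ q ∧ ¬r

q → q ⊕ r
⇔ ¬q ∨ (q ⊕ r)   [eliminate →]
⇔ ¬q ∨ q ∧ ¬r ∨ ¬q ∧ r   [expand ⊕]
⇔ ¬q ∨ q ∧ ¬r   [simplify]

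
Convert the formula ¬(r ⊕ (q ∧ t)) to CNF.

(¬r ∨ q) ∧ (¬r ∨ t) ∧ (¬q ∨ ¬t ∨ r)

¬(r ⊕ (q ∧ t))
= ¬((r ∨ (q ∧ t)) ∧ ¬(r ∧ q ∧ t))   — expand ⊕
= ¬(r ∨ (q ∧ t)) ∨ ¬¬(r ∧ q ∧ t)   — De Morgan
= (¬r ∧ ¬(q ∧ t)) ∨ ¬¬(r ∧ q ∧ t)   — De Morgan
= (¬r ∧ (¬q ∨ ¬t)) ∨ ¬¬(r ∧ q ∧ t)   — De Morgan
= (¬r ∧ (¬q ∨ ¬t)) ∨ (r ∧ q ∧ t)   — double negation
= (¬r ∨ r) ∧ (¬r ∨ q) ∧ (¬r ∨ t) ∧ (¬q ∨ ¬t ∨ r) ∧ (¬q ∨ ¬t ∨ q) ∧ (¬q ∨ ¬t ∨ t)   — distribute ∨ over ∧
= (¬r ∨ q) ∧ (¬r ∨ t) ∧ (¬q ∨ ¬t ∨ r)   — simplify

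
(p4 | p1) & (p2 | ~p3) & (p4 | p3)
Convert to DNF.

(p4 & p2) | (p4 & ~p3) | (p1 & p2 & p3)

(p4 | p1) & (p2 | ~p3) & (p4 | p3)
⇔ (p4 & p2 & p4) | (p4 & p2 & p3) | (p4 & ~p3 & p4) | (p4 & ~p3 & p3) | (p1 & p2 & p4) | (p1 & p2 & p3) | (p1 & ~p3 & p4) | (p1 & ~p3 & p3)   [distribute & over |]
⇔ (p4 & p2) | (p4 & ~p3) | (p1 & p2 & p3)   [simplify]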